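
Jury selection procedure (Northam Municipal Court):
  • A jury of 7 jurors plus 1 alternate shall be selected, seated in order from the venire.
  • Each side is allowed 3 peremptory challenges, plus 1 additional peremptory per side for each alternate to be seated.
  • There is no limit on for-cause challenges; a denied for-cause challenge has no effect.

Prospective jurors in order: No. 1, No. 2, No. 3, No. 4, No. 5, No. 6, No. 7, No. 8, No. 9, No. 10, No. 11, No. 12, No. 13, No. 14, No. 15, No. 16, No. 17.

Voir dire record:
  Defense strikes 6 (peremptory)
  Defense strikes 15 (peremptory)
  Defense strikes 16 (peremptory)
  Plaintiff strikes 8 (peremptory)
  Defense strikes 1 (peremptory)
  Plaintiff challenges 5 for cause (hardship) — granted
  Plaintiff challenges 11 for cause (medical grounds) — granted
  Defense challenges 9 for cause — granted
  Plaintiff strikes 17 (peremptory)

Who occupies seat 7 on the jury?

Removed: #1, #5, #6, #8, #9, #11, #15, #16, #17.
Seating in order: seats 1–7 → #2, #3, #4, #7, #10, #12, #13; alternates → #14.
So seat 7 is #13.

13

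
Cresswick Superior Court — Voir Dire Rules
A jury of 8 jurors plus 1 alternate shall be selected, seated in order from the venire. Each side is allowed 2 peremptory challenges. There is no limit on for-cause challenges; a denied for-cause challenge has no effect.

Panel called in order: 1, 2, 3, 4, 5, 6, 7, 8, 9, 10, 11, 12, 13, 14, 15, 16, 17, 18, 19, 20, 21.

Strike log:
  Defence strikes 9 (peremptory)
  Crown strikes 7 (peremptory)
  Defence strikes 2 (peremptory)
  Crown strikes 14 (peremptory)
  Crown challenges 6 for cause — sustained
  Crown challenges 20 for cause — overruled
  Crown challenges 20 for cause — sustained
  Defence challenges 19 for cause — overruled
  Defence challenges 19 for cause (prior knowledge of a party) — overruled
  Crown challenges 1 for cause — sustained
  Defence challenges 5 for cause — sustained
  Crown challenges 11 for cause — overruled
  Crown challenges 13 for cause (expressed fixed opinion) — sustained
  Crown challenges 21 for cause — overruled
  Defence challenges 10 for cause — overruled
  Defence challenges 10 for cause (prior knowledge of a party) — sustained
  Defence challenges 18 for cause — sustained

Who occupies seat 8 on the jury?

17

Removed: #1, #2, #5, #6, #7, #9, #10, #13, #14, #18, #20. (#11, #19, #21 stay — for-cause denied.)
Seating in order: seats 1–8 → #3, #4, #8, #11, #12, #15, #16, #17; alternates → #19.
So seat 8 is #17.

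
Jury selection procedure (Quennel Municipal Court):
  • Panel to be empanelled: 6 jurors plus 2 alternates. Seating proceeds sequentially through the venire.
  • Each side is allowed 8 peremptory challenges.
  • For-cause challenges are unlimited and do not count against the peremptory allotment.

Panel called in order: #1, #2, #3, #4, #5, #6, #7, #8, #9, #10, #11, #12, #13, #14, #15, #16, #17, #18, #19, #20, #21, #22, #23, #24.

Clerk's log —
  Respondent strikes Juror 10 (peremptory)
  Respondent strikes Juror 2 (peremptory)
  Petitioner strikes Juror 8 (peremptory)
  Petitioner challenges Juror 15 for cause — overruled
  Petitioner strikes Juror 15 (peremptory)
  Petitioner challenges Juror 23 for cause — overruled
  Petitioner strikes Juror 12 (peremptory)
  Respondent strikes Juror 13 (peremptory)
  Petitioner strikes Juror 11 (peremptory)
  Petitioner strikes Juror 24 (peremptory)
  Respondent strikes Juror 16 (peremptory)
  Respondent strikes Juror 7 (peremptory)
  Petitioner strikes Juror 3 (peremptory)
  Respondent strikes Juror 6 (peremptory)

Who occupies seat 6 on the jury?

Removed: #2, #3, #6, #7, #8, #10, #11, #12, #13, #15, #16, #24. (#23 stays — for-cause denied.)
Filling seats in venire order through position 6: #1, #4, #5, #9, #14, #17.
So seat 6 is #17.

17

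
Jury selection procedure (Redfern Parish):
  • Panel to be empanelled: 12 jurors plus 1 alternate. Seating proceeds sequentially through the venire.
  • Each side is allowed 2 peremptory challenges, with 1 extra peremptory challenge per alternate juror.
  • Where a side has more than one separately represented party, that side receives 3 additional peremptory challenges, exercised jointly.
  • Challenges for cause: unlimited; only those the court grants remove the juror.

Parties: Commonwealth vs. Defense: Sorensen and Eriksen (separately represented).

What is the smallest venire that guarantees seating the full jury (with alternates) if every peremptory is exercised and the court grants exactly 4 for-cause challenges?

Seats to fill: 12 + 1 alternates = 13.
Peremptories — Commonwealth: 2 + 1×1 = 3; Defense: 2 + 1×1 + 3 = 6; total 9.
For-cause removals: 4.
Minimum venire: 13 + 9 + 4 = 26.

26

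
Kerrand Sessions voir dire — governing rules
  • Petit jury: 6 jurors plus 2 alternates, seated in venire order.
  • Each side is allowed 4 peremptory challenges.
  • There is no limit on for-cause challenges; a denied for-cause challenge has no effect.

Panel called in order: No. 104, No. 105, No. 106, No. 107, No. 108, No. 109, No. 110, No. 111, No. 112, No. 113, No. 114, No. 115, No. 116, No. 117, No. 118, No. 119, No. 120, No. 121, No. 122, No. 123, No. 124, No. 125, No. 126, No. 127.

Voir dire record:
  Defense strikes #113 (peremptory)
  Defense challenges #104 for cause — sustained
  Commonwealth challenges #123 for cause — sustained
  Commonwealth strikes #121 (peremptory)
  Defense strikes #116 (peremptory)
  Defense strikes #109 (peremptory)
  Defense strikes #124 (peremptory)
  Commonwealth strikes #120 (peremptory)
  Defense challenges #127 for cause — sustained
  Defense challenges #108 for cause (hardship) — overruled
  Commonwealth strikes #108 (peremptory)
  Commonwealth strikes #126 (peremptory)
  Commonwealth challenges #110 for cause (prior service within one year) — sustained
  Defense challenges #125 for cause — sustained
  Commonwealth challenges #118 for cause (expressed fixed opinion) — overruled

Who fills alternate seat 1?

115

Removed: #104, #108, #109, #110, #113, #116, #120, #121, #123, #124, #125, #126, #127. (#118 stays — for-cause denied.)
Seating in order: seats 1–6 → #105, #106, #107, #111, #112, #114; alternates → #115, #117.
So alternate 1 is #115.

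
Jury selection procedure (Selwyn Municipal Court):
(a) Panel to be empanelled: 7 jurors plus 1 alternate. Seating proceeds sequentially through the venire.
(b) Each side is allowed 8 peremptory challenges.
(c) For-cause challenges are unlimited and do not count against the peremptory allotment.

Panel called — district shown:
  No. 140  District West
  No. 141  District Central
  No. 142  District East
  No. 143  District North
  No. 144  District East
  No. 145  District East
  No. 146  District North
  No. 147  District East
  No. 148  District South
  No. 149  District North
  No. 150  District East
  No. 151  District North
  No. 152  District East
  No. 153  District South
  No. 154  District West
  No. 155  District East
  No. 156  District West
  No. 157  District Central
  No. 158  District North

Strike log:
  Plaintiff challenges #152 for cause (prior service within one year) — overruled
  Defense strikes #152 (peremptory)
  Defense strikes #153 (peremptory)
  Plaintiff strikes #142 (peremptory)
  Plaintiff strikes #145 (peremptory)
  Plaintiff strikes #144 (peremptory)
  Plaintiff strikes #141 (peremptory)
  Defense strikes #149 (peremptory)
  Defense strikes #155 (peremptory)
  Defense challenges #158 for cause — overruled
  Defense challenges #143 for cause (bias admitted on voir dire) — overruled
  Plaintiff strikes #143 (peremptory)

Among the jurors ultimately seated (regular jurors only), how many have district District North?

2

Removed: #141, #142, #143, #144, #145, #149, #152, #153, #155.
Seated jurors 1–7: #140, #146, #147, #148, #150, #151, #154 (alternates #156 not counted).
Of those, in District North: #146, #151 → 2.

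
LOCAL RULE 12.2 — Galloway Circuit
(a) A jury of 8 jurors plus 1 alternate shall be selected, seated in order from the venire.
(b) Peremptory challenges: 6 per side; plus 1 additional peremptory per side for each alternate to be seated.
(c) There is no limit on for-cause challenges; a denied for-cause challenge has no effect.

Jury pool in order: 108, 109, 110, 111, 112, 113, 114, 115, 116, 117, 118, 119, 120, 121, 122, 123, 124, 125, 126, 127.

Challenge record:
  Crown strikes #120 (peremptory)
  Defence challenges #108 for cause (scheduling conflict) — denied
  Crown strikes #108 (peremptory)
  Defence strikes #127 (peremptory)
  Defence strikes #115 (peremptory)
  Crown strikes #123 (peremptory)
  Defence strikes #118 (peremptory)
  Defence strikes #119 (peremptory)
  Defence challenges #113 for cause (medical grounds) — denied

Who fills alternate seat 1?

121

Removed: #108, #115, #118, #119, #120, #123, #127. (#113 stays — for-cause denied.)
Seating in order: seats 1–8 → #109, #110, #111, #112, #113, #114, #116, #117; alternates → #121.
So alternate 1 is #121.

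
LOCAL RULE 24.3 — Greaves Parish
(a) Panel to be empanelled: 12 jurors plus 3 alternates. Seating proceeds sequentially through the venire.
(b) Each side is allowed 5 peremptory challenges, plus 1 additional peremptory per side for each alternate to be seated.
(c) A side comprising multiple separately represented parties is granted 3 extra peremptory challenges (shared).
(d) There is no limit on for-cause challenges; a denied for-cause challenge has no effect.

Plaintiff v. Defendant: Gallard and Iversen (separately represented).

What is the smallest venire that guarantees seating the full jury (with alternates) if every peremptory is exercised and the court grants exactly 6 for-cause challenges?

Seats to fill: 12 + 3 alternates = 15.
Peremptories — Plaintiff: 5 + 1×3 = 8; Defendant: 5 + 1×3 + 3 = 11; total 19.
For-cause removals: 6.
Minimum venire: 15 + 19 + 6 = 40.

40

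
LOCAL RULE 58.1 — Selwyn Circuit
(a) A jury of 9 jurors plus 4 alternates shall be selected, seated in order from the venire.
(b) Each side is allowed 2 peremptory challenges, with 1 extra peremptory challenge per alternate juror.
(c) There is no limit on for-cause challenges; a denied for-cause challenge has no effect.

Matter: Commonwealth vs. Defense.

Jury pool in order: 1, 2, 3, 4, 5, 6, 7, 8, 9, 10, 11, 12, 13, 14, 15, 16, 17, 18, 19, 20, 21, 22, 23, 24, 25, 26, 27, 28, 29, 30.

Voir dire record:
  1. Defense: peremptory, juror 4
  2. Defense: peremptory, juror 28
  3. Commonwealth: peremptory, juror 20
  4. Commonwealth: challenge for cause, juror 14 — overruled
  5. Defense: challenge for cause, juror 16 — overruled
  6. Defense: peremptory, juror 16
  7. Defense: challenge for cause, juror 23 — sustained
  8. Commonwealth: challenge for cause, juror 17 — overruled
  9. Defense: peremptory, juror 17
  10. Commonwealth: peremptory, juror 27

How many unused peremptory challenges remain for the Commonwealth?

4

Commonwealth allotment: 2 base + 1 × 4 alternates = 6.
Commonwealth peremptories used: #20, #27 — 2 (for-cause on #14, #17 don't count).
Remaining: 6 − 2 = 4.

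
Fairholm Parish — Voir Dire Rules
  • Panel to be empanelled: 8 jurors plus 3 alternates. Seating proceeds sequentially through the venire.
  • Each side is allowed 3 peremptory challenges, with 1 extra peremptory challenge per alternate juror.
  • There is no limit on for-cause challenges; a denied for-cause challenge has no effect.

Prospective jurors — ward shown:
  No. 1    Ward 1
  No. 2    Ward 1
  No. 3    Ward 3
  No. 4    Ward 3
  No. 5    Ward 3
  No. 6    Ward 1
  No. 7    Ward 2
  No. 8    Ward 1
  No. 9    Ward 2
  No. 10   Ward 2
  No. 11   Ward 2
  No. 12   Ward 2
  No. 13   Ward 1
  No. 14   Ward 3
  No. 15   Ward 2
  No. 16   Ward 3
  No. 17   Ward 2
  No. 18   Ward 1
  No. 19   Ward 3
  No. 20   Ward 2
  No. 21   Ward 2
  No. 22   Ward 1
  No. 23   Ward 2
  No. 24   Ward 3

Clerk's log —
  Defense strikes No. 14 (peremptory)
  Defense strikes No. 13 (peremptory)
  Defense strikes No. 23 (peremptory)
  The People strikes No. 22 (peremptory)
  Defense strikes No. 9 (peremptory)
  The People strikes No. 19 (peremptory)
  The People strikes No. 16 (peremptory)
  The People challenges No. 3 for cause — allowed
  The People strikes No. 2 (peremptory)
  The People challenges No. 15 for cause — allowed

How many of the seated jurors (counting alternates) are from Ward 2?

5

Removed: #2, #3, #9, #13, #14, #15, #16, #19, #22, #23.
Seated (11 incl. alternates): #1, #4, #5, #6, #7, #8, #10, #11, #12, #17, #18.
Of those, in Ward 2: #7, #10, #11, #12, #17 → 5.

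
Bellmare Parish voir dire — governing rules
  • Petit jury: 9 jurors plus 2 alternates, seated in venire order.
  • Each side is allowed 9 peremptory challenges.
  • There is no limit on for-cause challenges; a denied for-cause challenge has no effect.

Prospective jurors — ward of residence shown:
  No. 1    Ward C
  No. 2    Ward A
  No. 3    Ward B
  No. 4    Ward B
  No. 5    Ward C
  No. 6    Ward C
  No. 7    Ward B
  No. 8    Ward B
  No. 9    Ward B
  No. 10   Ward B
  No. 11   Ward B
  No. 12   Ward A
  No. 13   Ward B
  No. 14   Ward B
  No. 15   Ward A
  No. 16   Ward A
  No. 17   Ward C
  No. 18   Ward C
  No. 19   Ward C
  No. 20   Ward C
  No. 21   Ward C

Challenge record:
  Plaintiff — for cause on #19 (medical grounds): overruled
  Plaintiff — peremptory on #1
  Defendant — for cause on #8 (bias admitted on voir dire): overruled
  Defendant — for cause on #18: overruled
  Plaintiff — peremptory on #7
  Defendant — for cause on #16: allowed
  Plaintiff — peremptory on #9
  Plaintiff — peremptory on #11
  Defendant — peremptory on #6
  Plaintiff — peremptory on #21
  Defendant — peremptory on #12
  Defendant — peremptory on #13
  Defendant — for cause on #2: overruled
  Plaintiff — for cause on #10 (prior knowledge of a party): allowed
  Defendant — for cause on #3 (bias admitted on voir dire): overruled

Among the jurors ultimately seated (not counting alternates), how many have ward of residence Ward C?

Removed: #1, #6, #7, #9, #10, #11, #12, #13, #16, #21.
Seated jurors 1–9: #2, #3, #4, #5, #8, #14, #15, #17, #18 (alternates #19, #20 not counted).
Of those, in Ward C: #5, #17, #18 → 3.

3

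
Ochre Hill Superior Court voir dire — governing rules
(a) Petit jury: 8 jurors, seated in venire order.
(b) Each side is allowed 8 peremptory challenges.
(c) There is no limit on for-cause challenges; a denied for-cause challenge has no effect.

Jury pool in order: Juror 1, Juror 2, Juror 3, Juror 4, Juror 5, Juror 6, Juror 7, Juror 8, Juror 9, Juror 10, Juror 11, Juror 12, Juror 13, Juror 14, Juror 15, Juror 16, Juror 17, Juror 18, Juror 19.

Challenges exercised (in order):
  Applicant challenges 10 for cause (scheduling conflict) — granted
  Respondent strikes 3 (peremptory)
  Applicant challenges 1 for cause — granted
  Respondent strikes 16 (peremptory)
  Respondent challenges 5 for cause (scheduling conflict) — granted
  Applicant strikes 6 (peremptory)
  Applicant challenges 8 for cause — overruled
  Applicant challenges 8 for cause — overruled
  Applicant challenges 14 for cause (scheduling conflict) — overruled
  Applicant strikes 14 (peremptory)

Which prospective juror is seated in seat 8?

13

Removed: #1, #3, #5, #6, #10, #14, #16. (#8 stays — for-cause denied.)
Seating in order: seats 1–8 → #2, #4, #7, #8, #9, #11, #12, #13.
So seat 8 is #13.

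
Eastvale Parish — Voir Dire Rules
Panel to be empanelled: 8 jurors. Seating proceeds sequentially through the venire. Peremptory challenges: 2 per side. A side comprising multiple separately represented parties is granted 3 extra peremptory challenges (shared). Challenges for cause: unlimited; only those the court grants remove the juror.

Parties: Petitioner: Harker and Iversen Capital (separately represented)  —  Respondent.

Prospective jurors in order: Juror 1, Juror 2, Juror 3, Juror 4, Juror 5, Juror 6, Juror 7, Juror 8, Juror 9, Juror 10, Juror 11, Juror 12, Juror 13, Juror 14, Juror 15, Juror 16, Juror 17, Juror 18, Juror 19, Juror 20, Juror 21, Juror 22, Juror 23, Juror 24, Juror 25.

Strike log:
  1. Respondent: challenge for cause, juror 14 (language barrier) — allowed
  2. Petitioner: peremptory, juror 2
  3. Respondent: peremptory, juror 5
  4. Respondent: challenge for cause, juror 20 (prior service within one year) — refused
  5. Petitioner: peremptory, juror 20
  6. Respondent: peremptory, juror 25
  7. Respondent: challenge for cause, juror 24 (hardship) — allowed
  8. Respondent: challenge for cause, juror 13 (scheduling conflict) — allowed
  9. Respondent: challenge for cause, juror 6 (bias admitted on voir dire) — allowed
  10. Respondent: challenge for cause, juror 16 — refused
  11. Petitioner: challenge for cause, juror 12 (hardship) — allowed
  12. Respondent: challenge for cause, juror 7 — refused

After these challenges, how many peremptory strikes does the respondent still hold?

0

Respondent allotment: 2.
Respondent peremptories used: #5, #25 — 2 (for-cause on #14, #20, #24, #13, #6, #16, #7 don't count).
Remaining: 2 − 2 = 0.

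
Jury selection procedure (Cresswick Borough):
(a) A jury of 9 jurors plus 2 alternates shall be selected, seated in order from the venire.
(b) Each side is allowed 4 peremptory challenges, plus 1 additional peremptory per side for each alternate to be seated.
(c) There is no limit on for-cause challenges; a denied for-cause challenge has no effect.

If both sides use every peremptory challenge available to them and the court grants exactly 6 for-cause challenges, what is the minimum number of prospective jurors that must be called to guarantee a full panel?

29

Seats to fill: 9 + 2 alternates = 11.
Peremptories: 4 + 1×2 = 6 per side × 2 sides = 12.
For-cause removals: 6.
Minimum venire: 11 + 12 + 6 = 29.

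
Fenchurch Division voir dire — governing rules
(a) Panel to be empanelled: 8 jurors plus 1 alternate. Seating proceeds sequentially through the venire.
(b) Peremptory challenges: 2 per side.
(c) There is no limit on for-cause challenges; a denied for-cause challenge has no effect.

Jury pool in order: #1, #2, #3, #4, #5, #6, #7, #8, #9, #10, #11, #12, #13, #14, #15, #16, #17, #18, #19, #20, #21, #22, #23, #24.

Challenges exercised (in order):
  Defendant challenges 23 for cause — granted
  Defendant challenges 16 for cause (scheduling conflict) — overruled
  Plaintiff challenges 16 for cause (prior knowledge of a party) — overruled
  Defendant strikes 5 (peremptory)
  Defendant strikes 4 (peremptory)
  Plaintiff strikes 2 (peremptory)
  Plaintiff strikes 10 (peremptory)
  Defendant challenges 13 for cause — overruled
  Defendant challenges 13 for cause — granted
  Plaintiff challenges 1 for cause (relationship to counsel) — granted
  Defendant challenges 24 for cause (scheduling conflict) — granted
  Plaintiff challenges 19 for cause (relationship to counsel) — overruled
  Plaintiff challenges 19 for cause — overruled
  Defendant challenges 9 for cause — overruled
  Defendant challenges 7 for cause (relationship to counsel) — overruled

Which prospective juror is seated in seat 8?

14

Removed: #1, #2, #4, #5, #10, #13, #23, #24. (#7, #9, #16, #19 stay — for-cause denied.)
Filling seats in venire order through position 8: #3, #6, #7, #8, #9, #11, #12, #14.
So seat 8 is #14.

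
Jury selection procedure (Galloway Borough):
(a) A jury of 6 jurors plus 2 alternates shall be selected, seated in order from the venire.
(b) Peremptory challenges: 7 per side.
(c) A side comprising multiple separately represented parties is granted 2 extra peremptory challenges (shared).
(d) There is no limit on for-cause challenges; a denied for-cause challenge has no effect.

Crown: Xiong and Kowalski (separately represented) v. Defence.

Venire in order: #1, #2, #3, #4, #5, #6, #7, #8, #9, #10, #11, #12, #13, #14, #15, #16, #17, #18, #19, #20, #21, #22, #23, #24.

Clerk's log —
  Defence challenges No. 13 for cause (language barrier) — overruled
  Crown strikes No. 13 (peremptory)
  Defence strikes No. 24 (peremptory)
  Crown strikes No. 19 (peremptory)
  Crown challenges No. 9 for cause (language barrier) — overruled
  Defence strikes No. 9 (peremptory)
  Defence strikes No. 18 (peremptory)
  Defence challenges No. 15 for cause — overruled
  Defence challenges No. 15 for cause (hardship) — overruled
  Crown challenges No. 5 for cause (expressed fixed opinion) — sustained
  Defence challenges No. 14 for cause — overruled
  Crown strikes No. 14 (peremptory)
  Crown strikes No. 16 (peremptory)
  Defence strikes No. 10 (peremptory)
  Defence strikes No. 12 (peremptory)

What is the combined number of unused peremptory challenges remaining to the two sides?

Crown allotment: 7 base + 2 multi-party = 9. Defence allotment: 7.
Crown peremptories used: #13, #19, #14, #16 — 4 (for-cause on #9, #5 don't count).
Defence peremptories used: #24, #9, #18, #10, #12 — 5 (for-cause on #13, #15, #15, #14 don't count).
Remaining: (9 − 4) + (7 − 5) = 7.

7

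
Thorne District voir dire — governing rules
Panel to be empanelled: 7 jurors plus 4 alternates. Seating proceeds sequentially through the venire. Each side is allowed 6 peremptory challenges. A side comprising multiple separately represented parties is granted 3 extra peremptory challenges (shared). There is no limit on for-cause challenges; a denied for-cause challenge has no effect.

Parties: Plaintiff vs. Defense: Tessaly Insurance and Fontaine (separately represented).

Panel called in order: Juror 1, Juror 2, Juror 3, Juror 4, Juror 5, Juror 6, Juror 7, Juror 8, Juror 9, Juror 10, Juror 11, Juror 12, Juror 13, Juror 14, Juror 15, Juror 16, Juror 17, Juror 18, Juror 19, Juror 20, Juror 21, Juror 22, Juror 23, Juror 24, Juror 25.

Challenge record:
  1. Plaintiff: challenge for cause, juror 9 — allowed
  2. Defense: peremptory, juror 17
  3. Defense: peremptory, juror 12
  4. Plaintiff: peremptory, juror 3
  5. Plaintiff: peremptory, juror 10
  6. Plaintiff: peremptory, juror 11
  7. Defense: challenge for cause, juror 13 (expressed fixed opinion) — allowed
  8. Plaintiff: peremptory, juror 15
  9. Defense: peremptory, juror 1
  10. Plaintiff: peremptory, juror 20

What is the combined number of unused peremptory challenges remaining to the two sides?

7

Plaintiff allotment: 6. Defense allotment: 6 base + 3 multi-party = 9.
Plaintiff peremptories used: #3, #10, #11, #15, #20 — 5 (the for-cause on #9 doesn't count).
Defense peremptories used: #17, #12, #1 — 3 (the for-cause on #13 doesn't count).
Remaining: (6 − 5) + (9 − 3) = 7.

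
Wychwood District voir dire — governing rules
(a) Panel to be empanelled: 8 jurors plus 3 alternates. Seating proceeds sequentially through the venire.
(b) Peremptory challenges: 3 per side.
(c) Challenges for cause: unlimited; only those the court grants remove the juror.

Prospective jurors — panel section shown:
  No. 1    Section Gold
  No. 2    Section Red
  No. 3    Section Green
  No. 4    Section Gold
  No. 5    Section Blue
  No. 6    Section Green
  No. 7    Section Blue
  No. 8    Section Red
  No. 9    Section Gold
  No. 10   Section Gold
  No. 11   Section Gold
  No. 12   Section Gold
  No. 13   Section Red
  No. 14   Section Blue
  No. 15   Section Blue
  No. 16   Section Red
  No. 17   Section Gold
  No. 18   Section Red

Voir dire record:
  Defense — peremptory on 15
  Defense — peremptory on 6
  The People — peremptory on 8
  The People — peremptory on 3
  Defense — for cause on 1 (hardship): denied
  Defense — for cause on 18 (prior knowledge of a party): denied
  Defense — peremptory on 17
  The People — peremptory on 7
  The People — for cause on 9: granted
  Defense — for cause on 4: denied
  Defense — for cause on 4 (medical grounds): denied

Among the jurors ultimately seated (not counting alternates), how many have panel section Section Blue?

1

Removed: #3, #6, #7, #8, #9, #15, #17.
Seated jurors 1–8: #1, #2, #4, #5, #10, #11, #12, #13 (alternates #14, #16, #18 not counted).
Of those, in Section Blue: #5 → 1.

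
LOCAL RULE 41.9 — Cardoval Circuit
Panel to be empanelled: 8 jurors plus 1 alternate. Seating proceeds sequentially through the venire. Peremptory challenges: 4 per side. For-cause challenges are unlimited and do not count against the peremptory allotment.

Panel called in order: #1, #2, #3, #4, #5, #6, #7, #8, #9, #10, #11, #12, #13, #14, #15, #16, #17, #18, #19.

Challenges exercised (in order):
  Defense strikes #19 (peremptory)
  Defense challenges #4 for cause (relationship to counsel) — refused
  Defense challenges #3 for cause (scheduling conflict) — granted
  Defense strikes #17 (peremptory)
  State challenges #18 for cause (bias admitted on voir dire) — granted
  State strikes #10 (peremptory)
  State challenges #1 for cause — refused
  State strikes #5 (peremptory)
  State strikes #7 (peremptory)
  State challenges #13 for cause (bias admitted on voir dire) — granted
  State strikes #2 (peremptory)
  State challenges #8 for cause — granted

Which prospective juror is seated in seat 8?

Removed: #2, #3, #5, #7, #8, #10, #13, #17, #18, #19. (#1, #4 stay — for-cause denied.)
Filling seats in venire order through position 8: #1, #4, #6, #9, #11, #12, #14, #15.
So seat 8 is #15.

15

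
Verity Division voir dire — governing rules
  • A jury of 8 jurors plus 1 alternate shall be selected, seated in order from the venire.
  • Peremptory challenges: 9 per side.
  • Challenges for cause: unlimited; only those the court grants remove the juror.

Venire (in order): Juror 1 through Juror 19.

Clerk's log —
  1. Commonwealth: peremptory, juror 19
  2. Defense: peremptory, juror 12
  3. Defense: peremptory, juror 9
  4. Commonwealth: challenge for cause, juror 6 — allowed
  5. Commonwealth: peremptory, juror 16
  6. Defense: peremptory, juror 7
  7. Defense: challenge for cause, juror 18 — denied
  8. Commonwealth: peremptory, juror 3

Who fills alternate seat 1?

14

Removed: #3, #6, #7, #9, #12, #16, #19. (#18 stays — for-cause denied.)
Seating in order: seats 1–8 → #1, #2, #4, #5, #8, #10, #11, #13; alternates → #14.
So alternate 1 is #14.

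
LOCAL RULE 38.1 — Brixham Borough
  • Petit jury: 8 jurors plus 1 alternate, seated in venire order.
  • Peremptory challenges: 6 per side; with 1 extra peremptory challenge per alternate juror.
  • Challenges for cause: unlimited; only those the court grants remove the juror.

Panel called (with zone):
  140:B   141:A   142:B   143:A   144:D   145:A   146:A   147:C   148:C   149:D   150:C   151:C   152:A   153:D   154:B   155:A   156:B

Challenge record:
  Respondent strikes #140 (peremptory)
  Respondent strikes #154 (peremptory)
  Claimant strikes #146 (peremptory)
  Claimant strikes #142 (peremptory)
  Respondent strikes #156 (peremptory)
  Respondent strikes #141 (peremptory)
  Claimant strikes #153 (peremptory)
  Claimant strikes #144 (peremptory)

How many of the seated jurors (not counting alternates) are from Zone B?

Removed: #140, #141, #142, #144, #146, #153, #154, #156.
Seated jurors 1–8: #143, #145, #147, #148, #149, #150, #151, #152 (alternates #155 not counted).
None of those are in Zone B → 0.

0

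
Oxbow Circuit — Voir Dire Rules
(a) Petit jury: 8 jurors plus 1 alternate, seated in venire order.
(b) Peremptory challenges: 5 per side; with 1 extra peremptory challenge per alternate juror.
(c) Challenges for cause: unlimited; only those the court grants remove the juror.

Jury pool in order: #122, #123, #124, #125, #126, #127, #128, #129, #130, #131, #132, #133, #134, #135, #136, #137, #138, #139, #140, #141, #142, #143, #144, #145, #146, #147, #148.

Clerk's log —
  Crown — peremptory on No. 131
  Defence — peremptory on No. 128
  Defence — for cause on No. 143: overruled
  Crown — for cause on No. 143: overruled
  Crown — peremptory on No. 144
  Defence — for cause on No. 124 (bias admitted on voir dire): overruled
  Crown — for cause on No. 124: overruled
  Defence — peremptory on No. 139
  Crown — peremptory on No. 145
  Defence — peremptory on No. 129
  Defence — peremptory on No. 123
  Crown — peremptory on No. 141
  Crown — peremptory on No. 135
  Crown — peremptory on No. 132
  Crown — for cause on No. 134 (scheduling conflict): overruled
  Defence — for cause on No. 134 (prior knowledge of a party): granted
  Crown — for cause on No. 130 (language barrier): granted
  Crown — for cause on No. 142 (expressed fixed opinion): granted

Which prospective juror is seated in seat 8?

137

Removed: #123, #128, #129, #130, #131, #132, #134, #135, #139, #141, #142, #144, #145. (#124, #143 stay — for-cause denied.)
Filling seats in venire order through position 8: #122, #124, #125, #126, #127, #133, #136, #137.
So seat 8 is #137.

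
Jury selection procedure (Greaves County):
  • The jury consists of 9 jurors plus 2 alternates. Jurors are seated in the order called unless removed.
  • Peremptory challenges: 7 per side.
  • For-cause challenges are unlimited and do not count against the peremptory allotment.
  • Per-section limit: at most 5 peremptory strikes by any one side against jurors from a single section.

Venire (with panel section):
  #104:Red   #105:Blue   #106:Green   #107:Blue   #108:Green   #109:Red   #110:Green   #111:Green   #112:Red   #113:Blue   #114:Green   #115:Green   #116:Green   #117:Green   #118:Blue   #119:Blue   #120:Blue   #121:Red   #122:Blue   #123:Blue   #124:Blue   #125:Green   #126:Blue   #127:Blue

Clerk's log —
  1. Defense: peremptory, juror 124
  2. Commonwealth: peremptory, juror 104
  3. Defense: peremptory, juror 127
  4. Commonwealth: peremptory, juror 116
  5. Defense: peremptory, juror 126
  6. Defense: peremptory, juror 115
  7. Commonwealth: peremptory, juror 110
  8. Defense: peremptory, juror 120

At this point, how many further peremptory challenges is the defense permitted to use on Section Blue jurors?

Defense peremptories so far: #124, #127, #126, #115, #120 — 5 of 7 used, 2 left overall.
Against Section Blue: #124, #127, #126, #120 — 4 used; per-section cap 5 leaves 1.
Binding limit: min(2, 1) = 1.

1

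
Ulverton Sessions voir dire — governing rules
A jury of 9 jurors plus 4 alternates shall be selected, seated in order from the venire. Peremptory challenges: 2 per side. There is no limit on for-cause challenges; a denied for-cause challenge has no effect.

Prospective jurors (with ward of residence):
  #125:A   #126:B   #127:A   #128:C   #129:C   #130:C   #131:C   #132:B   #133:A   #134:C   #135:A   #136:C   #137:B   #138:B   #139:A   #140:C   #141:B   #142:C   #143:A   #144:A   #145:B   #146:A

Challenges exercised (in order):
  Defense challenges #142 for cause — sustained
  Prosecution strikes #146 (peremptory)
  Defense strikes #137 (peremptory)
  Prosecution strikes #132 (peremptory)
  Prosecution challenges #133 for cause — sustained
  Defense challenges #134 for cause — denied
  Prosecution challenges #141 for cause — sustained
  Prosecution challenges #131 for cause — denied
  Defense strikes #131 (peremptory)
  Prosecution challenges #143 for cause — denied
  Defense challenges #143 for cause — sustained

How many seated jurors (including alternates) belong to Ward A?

Removed: #131, #132, #133, #137, #141, #142, #143, #146.
Seated (13 incl. alternates): #125, #126, #127, #128, #129, #130, #134, #135, #136, #138, #139, #140, #144.
Of those, in Ward A: #125, #127, #135, #139, #144 → 5.

5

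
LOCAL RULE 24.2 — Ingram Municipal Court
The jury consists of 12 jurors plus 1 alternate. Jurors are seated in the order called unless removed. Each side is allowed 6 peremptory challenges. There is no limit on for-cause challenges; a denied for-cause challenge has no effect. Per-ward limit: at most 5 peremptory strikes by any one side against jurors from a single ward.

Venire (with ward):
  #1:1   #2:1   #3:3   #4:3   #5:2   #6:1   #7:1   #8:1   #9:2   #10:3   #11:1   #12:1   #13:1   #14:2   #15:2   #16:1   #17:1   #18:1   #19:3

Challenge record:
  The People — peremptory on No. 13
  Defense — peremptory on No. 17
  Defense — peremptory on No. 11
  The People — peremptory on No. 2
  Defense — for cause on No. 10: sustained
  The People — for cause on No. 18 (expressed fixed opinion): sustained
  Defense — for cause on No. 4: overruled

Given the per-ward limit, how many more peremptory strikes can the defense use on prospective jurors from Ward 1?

Defense peremptories so far: #17, #11 — 2 of 6 used, 4 left overall.
Against Ward 1: #17, #11 — 2 used; per-ward cap 5 leaves 3.
Binding limit: min(4, 3) = 3.

3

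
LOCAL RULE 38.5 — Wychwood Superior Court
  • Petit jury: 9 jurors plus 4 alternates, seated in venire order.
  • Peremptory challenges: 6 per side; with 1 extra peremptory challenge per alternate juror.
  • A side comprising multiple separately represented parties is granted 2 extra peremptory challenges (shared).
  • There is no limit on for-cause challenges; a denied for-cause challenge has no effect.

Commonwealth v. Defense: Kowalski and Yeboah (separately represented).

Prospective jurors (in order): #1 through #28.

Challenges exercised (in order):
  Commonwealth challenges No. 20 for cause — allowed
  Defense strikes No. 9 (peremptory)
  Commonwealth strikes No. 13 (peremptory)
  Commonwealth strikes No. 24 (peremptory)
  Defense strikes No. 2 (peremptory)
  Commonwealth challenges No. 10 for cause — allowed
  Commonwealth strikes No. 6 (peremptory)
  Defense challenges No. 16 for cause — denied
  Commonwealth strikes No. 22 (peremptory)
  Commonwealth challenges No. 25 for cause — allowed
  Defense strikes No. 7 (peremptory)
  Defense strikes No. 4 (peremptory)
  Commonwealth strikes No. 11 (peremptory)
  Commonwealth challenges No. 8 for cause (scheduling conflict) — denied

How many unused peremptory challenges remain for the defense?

Defense allotment: 6 base + 1 × 4 alternates + 2 multi-party = 12.
Defense peremptories used: #9, #2, #7, #4 — 4 (the for-cause on #16 doesn't count).
Remaining: 12 − 4 = 8.

8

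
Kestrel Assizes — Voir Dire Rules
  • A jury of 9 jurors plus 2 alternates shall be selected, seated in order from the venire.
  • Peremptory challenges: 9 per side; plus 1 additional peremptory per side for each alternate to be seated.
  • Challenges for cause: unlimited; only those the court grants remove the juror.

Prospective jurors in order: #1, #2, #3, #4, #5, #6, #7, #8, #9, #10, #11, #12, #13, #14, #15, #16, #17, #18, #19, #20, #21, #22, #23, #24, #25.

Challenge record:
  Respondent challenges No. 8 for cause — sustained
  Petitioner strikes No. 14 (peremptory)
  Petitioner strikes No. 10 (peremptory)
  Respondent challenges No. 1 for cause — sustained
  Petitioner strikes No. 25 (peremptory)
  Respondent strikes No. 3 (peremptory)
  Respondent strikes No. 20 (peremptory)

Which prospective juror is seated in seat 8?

Removed: #1, #3, #8, #10, #14, #20, #25.
Filling seats in venire order through position 8: #2, #4, #5, #6, #7, #9, #11, #12.
So seat 8 is #12.

12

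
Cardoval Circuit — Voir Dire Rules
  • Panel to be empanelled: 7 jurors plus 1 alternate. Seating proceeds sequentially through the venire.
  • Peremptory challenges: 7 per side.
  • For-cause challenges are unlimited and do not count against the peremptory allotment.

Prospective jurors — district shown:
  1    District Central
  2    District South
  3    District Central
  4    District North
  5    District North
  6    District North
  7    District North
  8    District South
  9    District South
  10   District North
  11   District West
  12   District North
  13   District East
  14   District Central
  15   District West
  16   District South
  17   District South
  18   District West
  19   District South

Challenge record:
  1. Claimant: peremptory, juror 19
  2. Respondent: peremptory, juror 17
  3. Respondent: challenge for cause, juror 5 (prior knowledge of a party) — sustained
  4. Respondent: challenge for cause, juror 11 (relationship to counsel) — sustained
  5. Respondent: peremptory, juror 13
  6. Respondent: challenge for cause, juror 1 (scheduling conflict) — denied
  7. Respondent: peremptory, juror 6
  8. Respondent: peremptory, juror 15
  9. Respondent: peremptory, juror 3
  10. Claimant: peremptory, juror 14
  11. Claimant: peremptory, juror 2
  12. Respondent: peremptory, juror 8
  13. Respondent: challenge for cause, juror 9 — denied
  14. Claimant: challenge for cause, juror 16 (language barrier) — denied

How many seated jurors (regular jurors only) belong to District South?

Removed: #2, #3, #5, #6, #8, #11, #13, #14, #15, #17, #19.
Seated jurors 1–7: #1, #4, #7, #9, #10, #12, #16 (alternates #18 not counted).
Of those, in District South: #9, #16 → 2.

2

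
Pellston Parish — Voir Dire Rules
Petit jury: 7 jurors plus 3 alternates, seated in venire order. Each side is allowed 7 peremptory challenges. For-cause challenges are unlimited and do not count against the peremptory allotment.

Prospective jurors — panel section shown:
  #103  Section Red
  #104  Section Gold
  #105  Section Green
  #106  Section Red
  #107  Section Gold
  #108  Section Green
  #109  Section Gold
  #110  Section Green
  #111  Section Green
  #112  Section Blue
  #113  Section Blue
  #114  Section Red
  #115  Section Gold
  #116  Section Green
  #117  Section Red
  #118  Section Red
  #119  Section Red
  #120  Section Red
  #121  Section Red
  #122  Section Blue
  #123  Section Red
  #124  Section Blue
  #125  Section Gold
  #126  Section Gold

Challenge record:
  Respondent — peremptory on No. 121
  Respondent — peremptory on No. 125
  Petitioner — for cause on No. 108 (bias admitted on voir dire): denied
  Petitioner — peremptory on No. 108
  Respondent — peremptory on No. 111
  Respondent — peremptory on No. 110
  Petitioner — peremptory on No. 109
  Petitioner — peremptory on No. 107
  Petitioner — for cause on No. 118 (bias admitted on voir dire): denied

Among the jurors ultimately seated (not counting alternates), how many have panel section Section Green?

1

Removed: #107, #108, #109, #110, #111, #121, #125.
Seated jurors 1–7: #103, #104, #105, #106, #112, #113, #114 (alternates #115, #116, #117 not counted).
Of those, in Section Green: #105 → 1.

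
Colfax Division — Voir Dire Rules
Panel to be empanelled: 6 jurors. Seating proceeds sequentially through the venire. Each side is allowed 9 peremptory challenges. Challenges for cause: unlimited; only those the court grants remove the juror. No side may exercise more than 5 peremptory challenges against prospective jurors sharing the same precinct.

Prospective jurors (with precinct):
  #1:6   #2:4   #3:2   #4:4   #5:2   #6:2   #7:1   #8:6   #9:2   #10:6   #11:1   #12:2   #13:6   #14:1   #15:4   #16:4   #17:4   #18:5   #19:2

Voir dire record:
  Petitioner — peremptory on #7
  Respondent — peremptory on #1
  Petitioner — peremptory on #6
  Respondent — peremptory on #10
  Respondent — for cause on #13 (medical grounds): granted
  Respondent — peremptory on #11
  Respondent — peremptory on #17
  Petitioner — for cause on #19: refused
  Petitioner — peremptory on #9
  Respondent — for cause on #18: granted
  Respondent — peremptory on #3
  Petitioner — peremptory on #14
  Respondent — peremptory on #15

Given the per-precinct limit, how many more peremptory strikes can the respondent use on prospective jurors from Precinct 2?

Respondent peremptories so far: #1, #10, #11, #17, #3, #15 — 6 of 9 used, 3 left overall.
Against Precinct 2: #3 — 1 used; per-precinct cap 5 leaves 4.
Binding limit: min(3, 4) = 3.

3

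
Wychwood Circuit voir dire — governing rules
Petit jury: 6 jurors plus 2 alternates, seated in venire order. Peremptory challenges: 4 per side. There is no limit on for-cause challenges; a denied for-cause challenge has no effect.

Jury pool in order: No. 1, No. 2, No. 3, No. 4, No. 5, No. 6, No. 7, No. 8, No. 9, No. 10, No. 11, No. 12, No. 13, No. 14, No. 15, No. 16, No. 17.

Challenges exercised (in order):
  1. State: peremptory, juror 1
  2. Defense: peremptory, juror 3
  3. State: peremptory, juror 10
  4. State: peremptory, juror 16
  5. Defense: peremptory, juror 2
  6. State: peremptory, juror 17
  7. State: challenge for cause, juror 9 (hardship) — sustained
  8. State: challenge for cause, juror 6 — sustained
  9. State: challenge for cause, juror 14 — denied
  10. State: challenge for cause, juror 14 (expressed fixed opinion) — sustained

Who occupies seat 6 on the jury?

12

Removed: #1, #2, #3, #6, #9, #10, #14, #16, #17.
Seating in order: seats 1–6 → #4, #5, #7, #8, #11, #12; alternates → #13, #15.
So seat 6 is #12.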